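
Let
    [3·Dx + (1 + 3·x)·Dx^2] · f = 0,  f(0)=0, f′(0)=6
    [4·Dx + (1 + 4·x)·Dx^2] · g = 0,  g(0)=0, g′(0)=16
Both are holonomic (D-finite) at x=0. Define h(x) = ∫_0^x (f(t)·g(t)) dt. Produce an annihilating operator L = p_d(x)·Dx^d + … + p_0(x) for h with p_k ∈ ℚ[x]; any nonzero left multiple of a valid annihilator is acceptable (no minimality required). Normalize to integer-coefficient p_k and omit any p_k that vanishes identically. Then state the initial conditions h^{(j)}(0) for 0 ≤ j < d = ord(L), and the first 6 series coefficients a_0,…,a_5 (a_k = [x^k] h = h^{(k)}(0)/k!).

L = (600 + 4032·x + 6912·x^2)·Dx^2 + (854 + 8808·x + 30240·x^2 + 34560·x^3)·Dx^3 + (172 + 2380·x + 12312·x^2 + 28224·x^3 + 24192·x^4)·Dx^4 + (7 + 122·x + 847·x^2 + 2928·x^3 + 5040·x^4 + 3456·x^5)·Dx^5  (order 5).
h: a_k = 0, 0, 0, 32, -84, 1088/5, …
ICs: h(0) = 0, h′(0) = 0, h′′(0) = 0, h′′′(0) = 192, h′′′′(0) = -2016.

f: a_k = 0, 6, -9, 18, -81/2, 486/5, …
g: a_k = 0, 16, -32, 256/3, -256, 4096/5, …
Sym-product of L_f,L_g gives L₀ (≤ ord 4).
h=∫h₀ ⇒ L = L₀·Dx.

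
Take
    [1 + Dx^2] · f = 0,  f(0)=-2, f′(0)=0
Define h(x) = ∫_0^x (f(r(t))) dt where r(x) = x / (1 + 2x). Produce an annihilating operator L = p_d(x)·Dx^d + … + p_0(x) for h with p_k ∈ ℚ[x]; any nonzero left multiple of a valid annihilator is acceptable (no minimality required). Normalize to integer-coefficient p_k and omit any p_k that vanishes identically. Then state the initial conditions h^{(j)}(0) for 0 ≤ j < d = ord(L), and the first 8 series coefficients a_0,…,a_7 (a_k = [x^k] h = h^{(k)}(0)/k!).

L = Dx + (4 + 24·x + 48·x^2 + 32·x^3)·Dx^2 + (1 + 8·x + 24·x^2 + 32·x^3 + 16·x^4)·Dx^3  (order 3).
h: a_k = 0, -2, 0, 1/3, -1, 143/60, -47/9, 3943/360, …
ICs: h(0) = 0, h′(0) = -2, h′′(0) = 0.

f: a_k = -2, 0, 1, 0, -1/12, 0, 1/360, 0, …
L₀ from L_f via x↦r, Dx↦r'^{-1}Dx.
Integrate: L := L₀·Dx.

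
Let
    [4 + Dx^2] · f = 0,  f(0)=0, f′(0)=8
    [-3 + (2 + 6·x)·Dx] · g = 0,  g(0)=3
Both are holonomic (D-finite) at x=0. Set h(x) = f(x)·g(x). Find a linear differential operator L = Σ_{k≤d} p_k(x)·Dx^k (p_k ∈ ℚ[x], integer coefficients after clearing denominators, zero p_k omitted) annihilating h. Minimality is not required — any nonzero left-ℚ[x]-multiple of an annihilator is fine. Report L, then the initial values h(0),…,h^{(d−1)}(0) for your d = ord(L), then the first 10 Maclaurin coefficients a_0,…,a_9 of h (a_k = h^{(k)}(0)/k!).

f: a_k = 0, 8, 0, -16/3, 0, 16/15, 0, -32/315, 0, 16/2835, …
g: a_k = 3, 9/2, -27/8, 81/16, -1215/128, 5103/256, -45927/1024, 216513/2048, -8444007/32768, 42220035/65536, …
Sym-product of L_f,L_g gives L₀ (≤ ord 2).
L = (43 + 96·x + 144·x^2) + (-12 - 36·x)·Dx + (4 + 24·x + 36·x^2)·Dx^2  (order 2).
h: a_k = 0, 24, 36, -43, 33/2, -4379/80, 21963/160, -838883/2688, 6669683/8960, -1418299339/774144, …
ICs: h(0) = 0, h′(0) = 24.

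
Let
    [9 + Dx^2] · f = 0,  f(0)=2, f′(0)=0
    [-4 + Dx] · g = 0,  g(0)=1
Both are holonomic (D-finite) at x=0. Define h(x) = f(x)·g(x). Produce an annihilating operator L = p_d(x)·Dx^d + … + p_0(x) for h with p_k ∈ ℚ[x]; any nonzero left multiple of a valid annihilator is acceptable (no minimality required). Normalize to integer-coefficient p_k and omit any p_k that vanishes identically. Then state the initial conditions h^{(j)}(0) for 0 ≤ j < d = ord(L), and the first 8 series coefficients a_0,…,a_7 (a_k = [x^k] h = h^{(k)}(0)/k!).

f: a_k = 2, 0, -9, 0, 27/4, 0, -81/40, 0, …
g: a_k = 1, 4, 8, 32/3, 32/3, 128/15, 256/45, 1024/315, …
Sym-product of L_f,L_g gives L₀ (≤ ord 2).
L = 25 - 8·Dx + Dx^2  (order 2).
h: a_k = 2, 8, 7, -44/3, -527/12, -779/15, -11753/360, -4031/630, …
ICs: h(0) = 2, h′(0) = 8.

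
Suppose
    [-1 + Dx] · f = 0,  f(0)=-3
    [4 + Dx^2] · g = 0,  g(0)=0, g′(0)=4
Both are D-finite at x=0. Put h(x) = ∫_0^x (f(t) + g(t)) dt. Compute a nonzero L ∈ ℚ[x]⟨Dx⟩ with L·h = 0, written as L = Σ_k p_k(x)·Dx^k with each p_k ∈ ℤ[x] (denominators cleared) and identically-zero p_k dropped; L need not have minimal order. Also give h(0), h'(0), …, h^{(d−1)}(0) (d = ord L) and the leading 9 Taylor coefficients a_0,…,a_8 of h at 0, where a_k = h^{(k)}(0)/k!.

f: a_k = -3, -3, -3/2, -1/2, -1/8, -1/40, -1/240, -1/1680, -1/13440, …
g: a_k = 0, 4, 0, -8/3, 0, 8/15, 0, -16/315, 0, …
h₀=f+g: left-lcm gives L₀, ord ≤ 3.
∫: right-multiply L₀ by Dx.
L = -4·Dx + 4·Dx^2 - Dx^3 + Dx^4  (order 4).
h: a_k = 0, -3, 1/2, -1/2, -19/24, -1/40, 61/720, -1/1680, -37/5760, …
ICs: h(0) = 0, h′(0) = -3, h′′(0) = 1, h′′′(0) = -3.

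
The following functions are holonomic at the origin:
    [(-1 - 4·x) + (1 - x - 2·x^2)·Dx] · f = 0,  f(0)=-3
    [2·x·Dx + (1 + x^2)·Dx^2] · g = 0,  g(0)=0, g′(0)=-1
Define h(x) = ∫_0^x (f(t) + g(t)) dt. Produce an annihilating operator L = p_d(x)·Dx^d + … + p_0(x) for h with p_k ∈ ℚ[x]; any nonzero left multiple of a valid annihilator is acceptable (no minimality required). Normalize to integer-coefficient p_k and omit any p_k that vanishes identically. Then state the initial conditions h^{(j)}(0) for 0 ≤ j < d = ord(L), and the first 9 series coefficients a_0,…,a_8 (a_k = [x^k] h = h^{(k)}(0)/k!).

L = (-6 + 24·x + 162·x^2 + 240·x^3 + 384·x^4 + 48·x^6)·Dx^2 + (16 + 74·x + 88·x^2 + 226·x^3 + 212·x^4 + 304·x^5 + 12·x^6 + 48·x^7)·Dx^3 + (-3 - 4·x - 8·x^2 + 28·x^3 + 27·x^4 + 36·x^5 + 40·x^6 + 4·x^7 + 8·x^8)·Dx^4  (order 4).
h: a_k = 0, -3, -2, -3, -11/3, -33/5, -158/15, -129/7, -223/7, …
ICs: h(0) = 0, h′(0) = -3, h′′(0) = -4, h′′′(0) = -18.

f: a_k = -3, -3, -9, -15, -33, -63, -129, -255, -513, …
g: a_k = 0, -1, 0, 1/3, 0, -1/5, 0, 1/7, 0, …
Weyl lclm of L_f,L_g ⇒ L₀ (ord ≤ 3).
Integrate: L := L₀·Dx.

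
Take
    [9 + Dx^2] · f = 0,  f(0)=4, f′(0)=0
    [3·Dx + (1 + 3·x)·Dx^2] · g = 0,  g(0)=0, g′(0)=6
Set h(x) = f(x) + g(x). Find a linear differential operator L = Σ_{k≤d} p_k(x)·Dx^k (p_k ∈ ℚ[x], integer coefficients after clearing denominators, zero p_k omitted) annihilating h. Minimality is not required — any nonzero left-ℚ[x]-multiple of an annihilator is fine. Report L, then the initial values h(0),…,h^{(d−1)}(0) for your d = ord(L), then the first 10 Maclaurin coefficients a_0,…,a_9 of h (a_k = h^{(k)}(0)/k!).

L = (63 + 54·x + 81·x^2)·Dx + (9 + 45·x + 81·x^2 + 81·x^3)·Dx^2 + (7 + 6·x + 9·x^2)·Dx^3 + (1 + 5·x + 9·x^2 + 9·x^3)·Dx^4  (order 4).
h: a_k = 4, 6, -27, 18, -27, 486/5, -4941/20, 4374/7, -1836351/1120, 4374, …
ICs: h(0) = 4, h′(0) = 6, h′′(0) = -54, h′′′(0) = 108.

f: a_k = 4, 0, -18, 0, 27/2, 0, -81/20, 0, 729/1120, 0, …
g: a_k = 0, 6, -9, 18, -81/2, 486/5, -243, 4374/7, -6561/4, 4374, …
Sum ⇒ L₀ = lclm(L_f,L_g) in ℚ(x)⟨Dx⟩.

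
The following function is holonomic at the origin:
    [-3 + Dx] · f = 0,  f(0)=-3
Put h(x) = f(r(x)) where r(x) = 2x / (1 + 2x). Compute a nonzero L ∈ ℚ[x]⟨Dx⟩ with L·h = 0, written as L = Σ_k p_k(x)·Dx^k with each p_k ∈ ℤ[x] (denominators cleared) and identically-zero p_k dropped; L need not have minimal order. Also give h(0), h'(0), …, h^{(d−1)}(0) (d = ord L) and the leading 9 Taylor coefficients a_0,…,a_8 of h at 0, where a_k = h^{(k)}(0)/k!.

L = -6 + (1 + 4·x + 4·x^2)·Dx  (order 1).
h: a_k = -3, -18, -18, 36, -18, -252/5, 828/5, -9864/35, 9738/35, …
ICs: h(0) = -3.

f: a_k = -3, -9, -27/2, -27/2, -81/8, -243/40, -243/80, -729/560, -2187/4480, …
h₀=f(r): pull back L_f along r ⇒ L₀.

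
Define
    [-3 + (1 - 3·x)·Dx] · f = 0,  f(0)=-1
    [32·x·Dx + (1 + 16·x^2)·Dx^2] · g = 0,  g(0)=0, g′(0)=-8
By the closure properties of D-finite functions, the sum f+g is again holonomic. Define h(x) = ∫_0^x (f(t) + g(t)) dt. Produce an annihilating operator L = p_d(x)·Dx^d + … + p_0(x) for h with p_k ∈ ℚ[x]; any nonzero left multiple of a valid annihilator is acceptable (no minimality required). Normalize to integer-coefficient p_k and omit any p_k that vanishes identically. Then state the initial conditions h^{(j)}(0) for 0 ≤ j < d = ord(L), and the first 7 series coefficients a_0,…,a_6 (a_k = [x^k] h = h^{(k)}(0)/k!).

f: a_k = -1, -3, -9, -27, -81, -243, -729, …
g: a_k = 0, -8, 0, 128/3, 0, -2048/5, 0, …
L₀ := lclm(L_f,L_g); ord L₀ ≤ 1+2.
Integrate: L := L₀·Dx.
L = (-96 + 1152·x + 4608·x^2)·Dx^2 + (43 - 96·x + 240·x^2 + 4608·x^3)·Dx^3 + (-3 - 7·x - 112·x^3 + 768·x^4)·Dx^4  (order 4).
h: a_k = 0, -1, -11/2, -3, 47/12, -81/5, -3263/30, …
ICs: h(0) = 0, h′(0) = -1, h′′(0) = -11, h′′′(0) = -18.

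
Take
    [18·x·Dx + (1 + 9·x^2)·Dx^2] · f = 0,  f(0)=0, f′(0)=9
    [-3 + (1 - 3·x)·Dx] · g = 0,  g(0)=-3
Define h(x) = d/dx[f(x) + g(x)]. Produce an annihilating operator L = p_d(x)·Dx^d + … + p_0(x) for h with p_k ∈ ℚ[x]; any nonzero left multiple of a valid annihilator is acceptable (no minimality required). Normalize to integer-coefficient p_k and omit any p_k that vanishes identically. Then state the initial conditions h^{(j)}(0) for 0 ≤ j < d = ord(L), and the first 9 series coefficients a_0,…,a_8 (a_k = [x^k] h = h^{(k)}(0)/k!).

L = (18 - 216·x - 486·x^2) + (-12 + 18·x - 108·x^2 - 486·x^3)·Dx + (1 - 81·x^4)·Dx^2  (order 2).
h: a_k = 0, -54, -324, -972, -2916, -13122, -52488, -157464, -472392, …
ICs: h(0) = 0, h′(0) = -54.

f: a_k = 0, 9, 0, -27, 0, 729/5, 0, -6561/7, 0, …
g: a_k = -3, -9, -27, -81, -243, -729, -2187, -6561, -19683, …
L₀ := lclm(L_f,L_g); ord L₀ ≤ 2+1.
h=h₀': d/dx-closure on L₀ ⇒ L.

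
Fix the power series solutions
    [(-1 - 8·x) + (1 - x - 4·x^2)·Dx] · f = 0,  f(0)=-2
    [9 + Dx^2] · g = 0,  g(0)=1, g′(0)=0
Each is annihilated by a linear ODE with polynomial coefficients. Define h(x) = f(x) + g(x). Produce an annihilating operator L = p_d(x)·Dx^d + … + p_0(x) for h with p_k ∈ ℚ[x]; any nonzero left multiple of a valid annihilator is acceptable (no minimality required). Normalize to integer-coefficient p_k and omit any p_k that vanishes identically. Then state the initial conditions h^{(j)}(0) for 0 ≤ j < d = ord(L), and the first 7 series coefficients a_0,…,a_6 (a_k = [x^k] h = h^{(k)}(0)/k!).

L = (567 + 4806·x + 3321·x^2 + 9936·x^3 + 6480·x^4 + 10368·x^5) + (-171 + 117·x + 441·x^2 - 135·x^3 + 540·x^4 + 3888·x^5 + 5184·x^6)·Dx + (63 + 534·x + 369·x^2 + 1104·x^3 + 720·x^4 + 1152·x^5)·Dx^2 + (-19 + 13·x + 49·x^2 - 15·x^3 + 60·x^4 + 432·x^5 + 576·x^6)·Dx^3  (order 3).
h: a_k = -1, -2, -29/2, -18, -437/8, -130, -29041/80, …
ICs: h(0) = -1, h′(0) = -2, h′′(0) = -29.

f: a_k = -2, -2, -10, -18, -58, -130, -362, …
g: a_k = 1, 0, -9/2, 0, 27/8, 0, -81/80, …
Sum ⇒ L₀ = lclm(L_f,L_g) in ℚ(x)⟨Dx⟩.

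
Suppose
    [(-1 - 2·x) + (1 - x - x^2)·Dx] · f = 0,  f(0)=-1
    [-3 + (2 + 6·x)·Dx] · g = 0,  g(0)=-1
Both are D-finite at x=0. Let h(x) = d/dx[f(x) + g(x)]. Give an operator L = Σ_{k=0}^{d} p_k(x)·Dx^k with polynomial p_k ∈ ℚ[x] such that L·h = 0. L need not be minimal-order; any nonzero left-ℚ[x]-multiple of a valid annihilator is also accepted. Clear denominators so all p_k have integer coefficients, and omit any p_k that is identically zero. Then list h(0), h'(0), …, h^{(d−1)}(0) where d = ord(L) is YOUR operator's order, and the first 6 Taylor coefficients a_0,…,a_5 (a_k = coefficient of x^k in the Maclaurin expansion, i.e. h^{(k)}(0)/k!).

L = (-216 - 666·x - 972·x^2 - 468·x^3 - 270·x^4) + (-45 - 624·x - 2079·x^2 - 2688·x^3 - 1737·x^4 - 810·x^5)·Dx + (22 + 122·x + 146·x^2 - 162·x^3 - 426·x^4 - 474·x^5 - 180·x^6)·Dx^2  (order 2).
h: a_k = -5/2, -7/4, -225/16, -235/32, -18745/256, 5991/512, …
ICs: h(0) = -5/2, h′(0) = -7/4.

f: a_k = -1, -1, -2, -3, -5, -8, …
g: a_k = -1, -3/2, 9/8, -27/16, 405/128, -1701/256, …
Sum ⇒ L₀ = lclm(L_f,L_g) in ℚ(x)⟨Dx⟩.
h=h₀': d/dx-closure on L₀ ⇒ L.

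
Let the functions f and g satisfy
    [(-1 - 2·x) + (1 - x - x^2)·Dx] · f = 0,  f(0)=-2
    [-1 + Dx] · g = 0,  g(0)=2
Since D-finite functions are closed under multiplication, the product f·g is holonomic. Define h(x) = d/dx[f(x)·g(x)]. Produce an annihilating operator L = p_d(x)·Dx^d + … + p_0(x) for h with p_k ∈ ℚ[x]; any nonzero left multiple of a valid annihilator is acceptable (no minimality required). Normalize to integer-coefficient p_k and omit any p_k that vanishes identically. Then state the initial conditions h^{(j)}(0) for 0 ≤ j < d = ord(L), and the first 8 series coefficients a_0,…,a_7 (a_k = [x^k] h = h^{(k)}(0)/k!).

L = (7 + 6·x - x^2 - 2·x^3 + x^4) + (-2 + x + 4·x^2 - x^4)·Dx  (order 1).
h: a_k = -8, -28, -68, -442/3, -893/3, -17347/30, -98221/90, -2542969/1260, …
ICs: h(0) = -8.

f: a_k = -2, -2, -4, -6, -10, -16, -26, -42, …
g: a_k = 2, 2, 1, 1/3, 1/12, 1/60, 1/360, 1/2520, …
f·g: L₀ = L_f ⊗_s L_g, ord ≤ 1·1.
h=h₀': d/dx-closure on L₀ ⇒ L.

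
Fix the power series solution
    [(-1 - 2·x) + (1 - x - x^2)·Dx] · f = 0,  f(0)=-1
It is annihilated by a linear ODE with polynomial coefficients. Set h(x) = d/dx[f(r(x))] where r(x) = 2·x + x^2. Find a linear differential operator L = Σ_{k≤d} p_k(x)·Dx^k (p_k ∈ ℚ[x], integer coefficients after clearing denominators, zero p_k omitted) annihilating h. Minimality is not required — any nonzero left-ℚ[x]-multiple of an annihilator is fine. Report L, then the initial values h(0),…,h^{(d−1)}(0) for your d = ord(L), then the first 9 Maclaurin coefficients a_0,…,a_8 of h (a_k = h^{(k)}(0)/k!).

L = (9 + 42·x + 105·x^2 + 164·x^3 + 141·x^4 + 60·x^5 + 10·x^6) + (-1 - 3·x + 9·x^2 + 39·x^3 + 55·x^4 + 39·x^5 + 14·x^6 + 2·x^7)·Dx  (order 1).
h: a_k = -2, -18, -96, -472, -2170, -9570, -41048, -172456, -713232, …
ICs: h(0) = -2.

f: a_k = -1, -1, -2, -3, -5, -8, -13, -21, -34, …
L₀ from L_f via x↦r, Dx↦r'^{-1}Dx.
h=h₀': d/dx-closure on L₀ ⇒ L.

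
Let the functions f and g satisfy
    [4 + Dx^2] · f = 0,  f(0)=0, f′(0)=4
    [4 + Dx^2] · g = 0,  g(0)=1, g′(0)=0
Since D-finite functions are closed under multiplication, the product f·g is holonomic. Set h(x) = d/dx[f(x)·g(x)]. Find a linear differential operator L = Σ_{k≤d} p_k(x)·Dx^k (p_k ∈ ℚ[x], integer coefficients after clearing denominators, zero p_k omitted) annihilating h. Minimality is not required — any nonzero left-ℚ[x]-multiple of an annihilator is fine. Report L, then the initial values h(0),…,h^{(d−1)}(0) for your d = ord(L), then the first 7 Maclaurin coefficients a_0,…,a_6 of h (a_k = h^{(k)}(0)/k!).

L = 16 + Dx^2  (order 2).
h: a_k = 4, 0, -32, 0, 128/3, 0, -1024/45, …
ICs: h(0) = 4, h′(0) = 0.

f: a_k = 0, 4, 0, -8/3, 0, 8/15, 0, …
g: a_k = 1, 0, -2, 0, 2/3, 0, -4/45, …
h₀=f·g: eliminate ⇒ L₀, order ≤ 2·2.
h=h₀': d/dx-closure on L₀ ⇒ L.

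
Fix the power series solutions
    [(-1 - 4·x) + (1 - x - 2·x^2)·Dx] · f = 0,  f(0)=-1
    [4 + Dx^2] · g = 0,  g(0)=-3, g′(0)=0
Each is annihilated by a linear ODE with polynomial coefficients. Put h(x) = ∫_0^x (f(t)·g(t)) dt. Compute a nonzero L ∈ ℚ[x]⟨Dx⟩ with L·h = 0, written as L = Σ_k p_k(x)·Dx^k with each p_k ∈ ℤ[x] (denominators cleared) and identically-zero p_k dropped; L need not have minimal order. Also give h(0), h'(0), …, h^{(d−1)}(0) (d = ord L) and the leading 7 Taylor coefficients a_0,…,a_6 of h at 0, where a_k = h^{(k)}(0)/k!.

L = (4·x + 8·x^2)·Dx + (2 + 8·x)·Dx^2 + (-1 + x + 2·x^2)·Dx^3  (order 3).
h: a_k = 0, 3, 3/2, 1, 9/4, 17/5, 35/6, …
ICs: h(0) = 0, h′(0) = 3, h′′(0) = 3.

f: a_k = -1, -1, -3, -5, -11, -21, -43, …
g: a_k = -3, 0, 6, 0, -2, 0, 4/15, …
h₀=f·g: eliminate ⇒ L₀, order ≤ 1·2.
h=∫h₀ ⇒ L = L₀·Dx.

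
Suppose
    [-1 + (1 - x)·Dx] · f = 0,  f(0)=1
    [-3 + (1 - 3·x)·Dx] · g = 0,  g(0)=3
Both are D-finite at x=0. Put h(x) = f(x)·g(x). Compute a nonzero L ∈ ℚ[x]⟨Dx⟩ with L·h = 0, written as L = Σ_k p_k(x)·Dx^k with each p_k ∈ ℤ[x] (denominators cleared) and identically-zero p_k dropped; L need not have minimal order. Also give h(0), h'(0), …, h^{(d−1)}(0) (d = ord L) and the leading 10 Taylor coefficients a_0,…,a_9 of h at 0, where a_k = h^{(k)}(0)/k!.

f: a_k = 1, 1, 1, 1, 1, 1, 1, 1, 1, 1, …
g: a_k = 3, 9, 27, 81, 243, 729, 2187, 6561, 19683, 59049, …
f·g: L₀ = L_f ⊗_s L_g, ord ≤ 1·1.
L = (-4 + 6·x) + (1 - 4·x + 3·x^2)·Dx  (order 1).
h: a_k = 3, 12, 39, 120, 363, 1092, 3279, 9840, 29523, 88572, …
ICs: h(0) = 3.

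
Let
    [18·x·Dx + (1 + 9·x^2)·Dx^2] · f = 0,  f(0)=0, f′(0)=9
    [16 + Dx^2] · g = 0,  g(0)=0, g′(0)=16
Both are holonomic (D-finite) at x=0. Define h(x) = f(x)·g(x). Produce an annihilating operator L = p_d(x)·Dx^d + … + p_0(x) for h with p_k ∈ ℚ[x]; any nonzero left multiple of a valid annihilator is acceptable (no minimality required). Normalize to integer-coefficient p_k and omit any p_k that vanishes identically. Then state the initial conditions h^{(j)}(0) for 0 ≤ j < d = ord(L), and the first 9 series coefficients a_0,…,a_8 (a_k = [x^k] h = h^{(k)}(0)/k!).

f: a_k = 0, 9, 0, -27, 0, 729/5, 0, -6561/7, 0, …
g: a_k = 0, 16, 0, -128/3, 0, 512/15, 0, -4096/315, 0, …
L₀ := L_f ⊗_s L_g (sym. prod.), ord ≤ 4.
L = (20800 + 494784·x^2 + 2923776·x^4 + 11943936·x^6 + 26873856·x^8) + (19584·x + 342144·x^3 + 2239488·x^5 + 6718464·x^7)·Dx + (1700 + 42732·x^2 + 318816·x^4 + 1492992·x^6 + 3359232·x^8)·Dx^2 + (1224·x + 21384·x^3 + 139968·x^5 + 419904·x^7)·Dx^3 + (25 + 738·x^2 + 8505·x^4 + 46656·x^6 + 104976·x^8)·Dx^4  (order 4).
h: a_k = 0, 0, 144, 0, -816, 0, 3792, 0, -22256, …
ICs: h(0) = 0, h′(0) = 0, h′′(0) = 288, h′′′(0) = 0.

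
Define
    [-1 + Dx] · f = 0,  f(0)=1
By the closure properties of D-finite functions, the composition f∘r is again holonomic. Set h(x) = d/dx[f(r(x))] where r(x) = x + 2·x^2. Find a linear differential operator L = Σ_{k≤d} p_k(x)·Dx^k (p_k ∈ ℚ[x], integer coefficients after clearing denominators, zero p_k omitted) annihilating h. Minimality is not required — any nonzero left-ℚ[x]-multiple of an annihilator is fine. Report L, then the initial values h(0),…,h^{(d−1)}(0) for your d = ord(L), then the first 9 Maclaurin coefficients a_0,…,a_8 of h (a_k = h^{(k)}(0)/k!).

L = (5 + 8·x + 16·x^2) + (-1 - 4·x)·Dx  (order 1).
h: a_k = 1, 5, 13/2, 73/6, 281/24, 1741/120, 1697/144, 57233/5040, 328753/40320, …
ICs: h(0) = 1.

f: a_k = 1, 1, 1/2, 1/6, 1/24, 1/120, 1/720, 1/5040, 1/40320, …
L₀ from L_f via x↦r, Dx↦r'^{-1}Dx.
h=h₀': d/dx-closure on L₀ ⇒ L.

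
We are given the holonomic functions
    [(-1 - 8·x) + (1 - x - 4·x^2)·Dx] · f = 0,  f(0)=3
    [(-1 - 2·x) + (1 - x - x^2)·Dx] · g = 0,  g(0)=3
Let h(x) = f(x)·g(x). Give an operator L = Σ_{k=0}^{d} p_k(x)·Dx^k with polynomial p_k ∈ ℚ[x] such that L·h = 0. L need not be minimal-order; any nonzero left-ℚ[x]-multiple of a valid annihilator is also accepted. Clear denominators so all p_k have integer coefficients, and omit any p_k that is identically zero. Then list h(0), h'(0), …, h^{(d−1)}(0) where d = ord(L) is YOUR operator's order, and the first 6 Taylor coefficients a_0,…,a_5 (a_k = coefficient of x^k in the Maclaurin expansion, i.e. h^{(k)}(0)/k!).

L = (-2 - 8·x + 15·x^2 + 16·x^3) + (1 - 2·x - 4·x^2 + 5·x^3 + 4·x^4)·Dx  (order 1).
h: a_k = 9, 18, 72, 171, 504, 1260, …
ICs: h(0) = 9.

f: a_k = 3, 3, 15, 27, 87, 195, …
g: a_k = 3, 3, 6, 9, 15, 24, …
Sym-product of L_f,L_g gives L₀ (≤ ord 1).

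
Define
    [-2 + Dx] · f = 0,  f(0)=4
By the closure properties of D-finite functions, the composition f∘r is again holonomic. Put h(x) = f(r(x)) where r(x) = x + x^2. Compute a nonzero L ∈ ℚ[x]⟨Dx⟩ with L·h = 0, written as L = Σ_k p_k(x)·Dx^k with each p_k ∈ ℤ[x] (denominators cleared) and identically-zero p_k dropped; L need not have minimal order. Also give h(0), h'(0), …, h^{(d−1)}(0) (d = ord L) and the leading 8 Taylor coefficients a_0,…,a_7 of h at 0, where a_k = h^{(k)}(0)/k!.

L = (-2 - 4·x) + Dx  (order 1).
h: a_k = 4, 8, 16, 64/3, 80/3, 416/15, 1216/45, 7424/315, …
ICs: h(0) = 4.

f: a_k = 4, 8, 8, 16/3, 8/3, 16/15, 16/45, 32/315, …
h₀=f(r): pull back L_f along r ⇒ L₀.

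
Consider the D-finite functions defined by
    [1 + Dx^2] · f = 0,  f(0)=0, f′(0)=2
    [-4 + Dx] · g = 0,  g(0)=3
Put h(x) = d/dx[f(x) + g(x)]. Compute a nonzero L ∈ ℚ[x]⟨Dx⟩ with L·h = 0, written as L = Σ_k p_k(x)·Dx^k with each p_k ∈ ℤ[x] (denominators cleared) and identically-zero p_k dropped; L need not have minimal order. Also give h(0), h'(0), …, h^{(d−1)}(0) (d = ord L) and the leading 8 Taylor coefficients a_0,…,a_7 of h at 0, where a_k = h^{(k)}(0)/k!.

f: a_k = 0, 2, 0, -1/3, 0, 1/60, 0, -1/2520, …
g: a_k = 3, 12, 24, 32, 32, 128/5, 256/15, 1024/105, …
L₀ := lclm(L_f,L_g); ord L₀ ≤ 2+1.
Differentiate: ansatz ord ≤ ord L₀ ⇒ L.
L = 4 - Dx + 4·Dx^2 - Dx^3  (order 3).
h: a_k = 14, 48, 95, 128, 1537/12, 512/5, 4915/72, 4096/105, …
ICs: h(0) = 14, h′(0) = 48, h′′(0) = 190.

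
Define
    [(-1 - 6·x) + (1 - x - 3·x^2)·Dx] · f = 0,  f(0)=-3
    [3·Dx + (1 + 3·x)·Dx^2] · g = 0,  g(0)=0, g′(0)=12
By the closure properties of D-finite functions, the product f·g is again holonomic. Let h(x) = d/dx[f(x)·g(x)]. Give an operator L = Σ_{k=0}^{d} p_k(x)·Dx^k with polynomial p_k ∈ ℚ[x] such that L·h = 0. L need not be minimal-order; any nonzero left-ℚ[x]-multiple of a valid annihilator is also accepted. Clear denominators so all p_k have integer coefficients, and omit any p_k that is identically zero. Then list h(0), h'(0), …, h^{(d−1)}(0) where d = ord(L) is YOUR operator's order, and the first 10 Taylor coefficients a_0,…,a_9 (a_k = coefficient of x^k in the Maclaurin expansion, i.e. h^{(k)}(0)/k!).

f: a_k = -3, -3, -12, -21, -57, -120, -291, -651, -1524, -3477, …
g: a_k = 0, 12, -18, 36, -81, 972/5, -486, 8748/7, -6561/2, 8748, …
Sym-product of L_f,L_g gives L₀ (≤ ord 2).
h=h₀': d/dx-closure on L₀ ⇒ L.
L = (34 + 162·x + 324·x^2) + (1 + 29·x + 180·x^2 + 252·x^3)·Dx + (-1 - 6·x - 2·x^2 + 33·x^3 + 36·x^4)·Dx^2  (order 2).
h: a_k = -36, 36, -594, 396, -5391, 20304/5, -220743/5, 1558188/35, -24947919/70, 479538, …
ICs: h(0) = -36, h′(0) = 36.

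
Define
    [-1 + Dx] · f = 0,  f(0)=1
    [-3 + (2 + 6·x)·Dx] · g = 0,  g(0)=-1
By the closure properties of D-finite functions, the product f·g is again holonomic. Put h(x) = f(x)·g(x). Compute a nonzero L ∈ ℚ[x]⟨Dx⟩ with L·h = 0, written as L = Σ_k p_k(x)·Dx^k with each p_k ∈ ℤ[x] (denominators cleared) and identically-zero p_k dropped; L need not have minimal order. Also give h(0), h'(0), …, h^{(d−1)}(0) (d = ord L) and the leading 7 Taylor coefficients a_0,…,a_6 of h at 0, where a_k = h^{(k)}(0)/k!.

f: a_k = 1, 1, 1/2, 1/6, 1/24, 1/120, 1/720, …
g: a_k = -1, -3/2, 9/8, -27/16, 405/128, -1701/256, 15309/1024, …
h₀=f·g: eliminate ⇒ L₀, order ≤ 1·1.
L = (-5 - 6·x) + (2 + 6·x)·Dx  (order 1).
h: a_k = -1, -5/2, -7/8, -71/48, 671/384, -16157/3840, 88837/9216, …
ICs: h(0) = -1.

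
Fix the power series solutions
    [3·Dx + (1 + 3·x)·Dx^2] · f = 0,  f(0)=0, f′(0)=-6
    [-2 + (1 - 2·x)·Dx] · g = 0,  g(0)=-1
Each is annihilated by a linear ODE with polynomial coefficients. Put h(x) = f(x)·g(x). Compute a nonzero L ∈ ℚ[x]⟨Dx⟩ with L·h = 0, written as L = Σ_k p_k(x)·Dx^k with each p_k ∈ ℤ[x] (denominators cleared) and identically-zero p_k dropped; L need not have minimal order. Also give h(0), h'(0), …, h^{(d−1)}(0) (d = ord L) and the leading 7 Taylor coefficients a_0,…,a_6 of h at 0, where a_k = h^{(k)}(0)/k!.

L = 6 + (1 + 18·x)·Dx + (-1 - x + 6·x^2)·Dx^2  (order 2).
h: a_k = 0, 6, 3, 24, 15/2, 561/5, -93/5, …
ICs: h(0) = 0, h′(0) = 6.

f: a_k = 0, -6, 9, -18, 81/2, -486/5, 243, …
g: a_k = -1, -2, -4, -8, -16, -32, -64, …
L₀ := L_f ⊗_s L_g (sym. prod.), ord ≤ 2.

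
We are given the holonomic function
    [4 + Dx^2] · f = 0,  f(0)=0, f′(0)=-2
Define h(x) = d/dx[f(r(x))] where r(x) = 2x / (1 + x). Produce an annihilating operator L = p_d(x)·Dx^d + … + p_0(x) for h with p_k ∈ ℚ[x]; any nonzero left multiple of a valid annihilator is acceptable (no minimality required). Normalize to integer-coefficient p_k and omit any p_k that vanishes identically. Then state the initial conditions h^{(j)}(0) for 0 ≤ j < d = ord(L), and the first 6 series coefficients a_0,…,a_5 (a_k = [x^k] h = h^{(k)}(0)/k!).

f: a_k = 0, -2, 0, 4/3, 0, -4/15, …
h₀=f(r): pull back L_f along r ⇒ L₀.
h₀' ⇒ L via d/dx closure of L₀.
L = (22 + 12·x + 6·x^2) + (6 + 18·x + 18·x^2 + 6·x^3)·Dx + (1 + 4·x + 6·x^2 + 4·x^3 + x^4)·Dx^2  (order 2).
h: a_k = -4, 8, 20, -112, 772/3, -360, …
ICs: h(0) = -4, h′(0) = 8.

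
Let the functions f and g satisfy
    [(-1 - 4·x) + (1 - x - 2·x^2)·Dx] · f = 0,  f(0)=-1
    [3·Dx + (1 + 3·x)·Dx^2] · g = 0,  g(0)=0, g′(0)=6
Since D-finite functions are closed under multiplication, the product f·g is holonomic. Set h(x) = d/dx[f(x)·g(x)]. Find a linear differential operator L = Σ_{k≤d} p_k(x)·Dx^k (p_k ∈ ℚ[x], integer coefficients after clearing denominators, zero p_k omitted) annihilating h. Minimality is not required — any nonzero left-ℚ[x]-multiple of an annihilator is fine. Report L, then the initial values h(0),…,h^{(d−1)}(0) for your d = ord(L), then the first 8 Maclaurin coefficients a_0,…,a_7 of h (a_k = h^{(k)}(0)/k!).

f: a_k = -1, -1, -3, -5, -11, -21, -43, -85, …
g: a_k = 0, 6, -9, 18, -81/2, 486/5, -243, 4374/7, …
L₀ := L_f ⊗_s L_g (sym. prod.), ord ≤ 2.
h₀' ⇒ L via d/dx closure of L₀.
L = (192 + 756·x + 1296·x^2) + (3 + 165·x + 864·x^2 + 1008·x^3)·Dx + (-7 - 38·x - 13·x^2 + 162·x^3 + 144·x^4)·Dx^2  (order 2).
h: a_k = -6, 6, -81, 78, -1317/2, 4509/5, -51657/10, 67362/7, …
ICs: h(0) = -6, h′(0) = 6.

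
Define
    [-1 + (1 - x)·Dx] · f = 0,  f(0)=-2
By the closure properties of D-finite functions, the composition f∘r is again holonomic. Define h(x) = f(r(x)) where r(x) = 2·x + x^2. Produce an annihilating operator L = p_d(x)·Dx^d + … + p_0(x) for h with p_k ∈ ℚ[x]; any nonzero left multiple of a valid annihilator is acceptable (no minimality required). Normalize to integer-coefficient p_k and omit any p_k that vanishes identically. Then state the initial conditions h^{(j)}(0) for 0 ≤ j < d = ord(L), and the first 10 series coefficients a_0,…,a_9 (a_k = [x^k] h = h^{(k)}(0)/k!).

f: a_k = -2, -2, -2, -2, -2, -2, -2, -2, -2, -2, …
f∘r: x↦r, Dx↦Dx/r' in L_f ⇒ L₀.
L = (2 + 2·x) + (-1 + 2·x + x^2)·Dx  (order 1).
h: a_k = -2, -4, -10, -24, -58, -140, -338, -816, -1970, -4756, …
ICs: h(0) = -2.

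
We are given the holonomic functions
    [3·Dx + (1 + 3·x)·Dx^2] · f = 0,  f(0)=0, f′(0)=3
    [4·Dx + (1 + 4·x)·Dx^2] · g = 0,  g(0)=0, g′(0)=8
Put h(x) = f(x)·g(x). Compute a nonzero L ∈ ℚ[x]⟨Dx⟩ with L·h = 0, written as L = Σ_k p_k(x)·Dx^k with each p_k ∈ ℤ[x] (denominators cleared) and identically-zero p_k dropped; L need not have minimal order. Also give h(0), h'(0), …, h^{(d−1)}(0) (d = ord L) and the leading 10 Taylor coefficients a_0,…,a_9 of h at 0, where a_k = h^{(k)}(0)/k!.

f: a_k = 0, 3, -9/2, 9, -81/4, 243/5, -243/2, 2187/7, -6561/8, 2187, …
g: a_k = 0, 8, -16, 128/3, -128, 2048/5, -4096/3, 32768/7, -16384, 524288/9, …
L₀ := L_f ⊗_s L_g (sym. prod.), ord ≤ 4.
L = (600 + 4032·x + 6912·x^2)·Dx + (854 + 8808·x + 30240·x^2 + 34560·x^3)·Dx^2 + (172 + 2380·x + 12312·x^2 + 28224·x^3 + 24192·x^4)·Dx^3 + (7 + 122·x + 847·x^2 + 2928·x^3 + 5040·x^4 + 3456·x^5)·Dx^4  (order 4).
h: a_k = 0, 0, 24, -84, 272, -882, 14508/5, -48524/5, 230880/7, -568821/5, …
ICs: h(0) = 0, h′(0) = 0, h′′(0) = 48, h′′′(0) = -504.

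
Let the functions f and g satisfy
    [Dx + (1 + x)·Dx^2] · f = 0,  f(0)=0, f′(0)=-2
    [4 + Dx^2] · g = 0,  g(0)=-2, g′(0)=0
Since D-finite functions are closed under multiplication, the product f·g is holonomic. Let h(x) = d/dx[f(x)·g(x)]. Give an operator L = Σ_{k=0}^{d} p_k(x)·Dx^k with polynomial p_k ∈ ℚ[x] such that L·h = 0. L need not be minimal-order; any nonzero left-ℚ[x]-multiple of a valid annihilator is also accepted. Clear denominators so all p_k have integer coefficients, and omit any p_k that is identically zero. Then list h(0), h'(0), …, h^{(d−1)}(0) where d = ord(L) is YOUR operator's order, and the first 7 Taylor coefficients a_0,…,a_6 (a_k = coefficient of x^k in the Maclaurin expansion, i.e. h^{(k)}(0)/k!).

L = (-56 + 896·x + 4416·x^2 + 8064·x^3 + 7136·x^4 + 3072·x^5 + 512·x^6) + (72 + 776·x + 2080·x^2 + 2400·x^3 + 1280·x^4 + 256·x^5)·Dx + (70 + 824·x + 2780·x^2 + 4416·x^3 + 3664·x^4 + 1536·x^5 + 256·x^6)·Dx^2 + (18 + 194·x + 520·x^2 + 600·x^3 + 320·x^4 + 64·x^5)·Dx^3 + (21 + 150·x + 419·x^2 + 600·x^3 + 470·x^4 + 192·x^5 + 32·x^6)·Dx^4  (order 4).
h: a_k = 4, -4, -20, 12, 4, 0, -52/15, …
ICs: h(0) = 4, h′(0) = -4, h′′(0) = -40, h′′′(0) = 72.

f: a_k = 0, -2, 1, -2/3, 1/2, -2/5, 1/3, …
g: a_k = -2, 0, 4, 0, -4/3, 0, 8/45, …
L₀ := L_f ⊗_s L_g (sym. prod.), ord ≤ 4.
Differentiate: ansatz ord ≤ ord L₀ ⇒ L.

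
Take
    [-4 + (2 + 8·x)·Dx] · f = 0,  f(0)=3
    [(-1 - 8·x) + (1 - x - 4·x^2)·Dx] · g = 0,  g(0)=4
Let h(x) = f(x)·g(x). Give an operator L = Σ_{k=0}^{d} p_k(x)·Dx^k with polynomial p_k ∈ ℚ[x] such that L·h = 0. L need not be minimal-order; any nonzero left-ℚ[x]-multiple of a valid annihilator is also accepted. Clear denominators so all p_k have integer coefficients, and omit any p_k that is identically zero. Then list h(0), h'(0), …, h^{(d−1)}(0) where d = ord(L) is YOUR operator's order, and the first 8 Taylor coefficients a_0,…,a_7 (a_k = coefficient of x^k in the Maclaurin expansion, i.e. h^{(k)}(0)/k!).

f: a_k = 3, 6, -6, 12, -30, 84, -252, 792, …
g: a_k = 4, 4, 20, 36, 116, 260, 724, 1764, …
h₀=f·g: eliminate ⇒ L₀, order ≤ 1·1.
L = (3 + 10·x + 24·x^2) + (-1 - 3·x + 8·x^2 + 16·x^3)·Dx  (order 1).
h: a_k = 12, 36, 60, 252, 372, 1716, 2196, 12228, …
ICs: h(0) = 12.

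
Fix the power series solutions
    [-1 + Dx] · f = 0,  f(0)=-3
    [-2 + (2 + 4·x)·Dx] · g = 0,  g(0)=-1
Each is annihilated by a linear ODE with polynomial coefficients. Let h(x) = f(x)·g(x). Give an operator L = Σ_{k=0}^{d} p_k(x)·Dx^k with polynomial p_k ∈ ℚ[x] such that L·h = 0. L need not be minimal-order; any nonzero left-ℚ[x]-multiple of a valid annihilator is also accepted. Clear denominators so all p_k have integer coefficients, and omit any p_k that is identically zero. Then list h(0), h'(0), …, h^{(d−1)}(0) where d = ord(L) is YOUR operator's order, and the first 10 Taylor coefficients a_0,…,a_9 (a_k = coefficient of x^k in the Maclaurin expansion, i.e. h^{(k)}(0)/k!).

f: a_k = -3, -3, -3/2, -1/2, -1/8, -1/40, -1/240, -1/1680, -1/13440, -1/120960, …
g: a_k = -1, -1, 1/2, -1/2, 5/8, -7/8, 21/16, -33/16, 429/128, -715/128, …
Product ⇒ symmetric product L₀, ord ≤ 1.
L = (-2 - 2·x) + (1 + 2·x)·Dx  (order 1).
h: a_k = 3, 6, 3, 2, -1/2, 7/5, -61/30, 347/105, -4591/840, 34913/3780, …
ICs: h(0) = 3.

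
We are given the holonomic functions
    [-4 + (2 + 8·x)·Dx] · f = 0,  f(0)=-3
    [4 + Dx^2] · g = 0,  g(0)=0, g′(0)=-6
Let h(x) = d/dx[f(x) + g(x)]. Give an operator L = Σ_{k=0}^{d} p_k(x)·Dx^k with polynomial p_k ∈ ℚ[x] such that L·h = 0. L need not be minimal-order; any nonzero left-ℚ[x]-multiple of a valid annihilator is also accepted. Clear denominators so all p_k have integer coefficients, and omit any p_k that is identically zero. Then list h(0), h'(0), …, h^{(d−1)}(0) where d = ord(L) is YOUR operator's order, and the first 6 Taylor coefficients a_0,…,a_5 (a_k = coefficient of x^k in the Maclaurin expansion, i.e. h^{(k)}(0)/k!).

f: a_k = -3, -6, 6, -12, 30, -84, …
g: a_k = 0, -6, 0, 4, 0, -4/5, …
Weyl lclm of L_f,L_g ⇒ L₀ (ord ≤ 3).
Derive L from L₀ (diff closure).
L = (-32 - 16·x - 32·x^2) + (-4 - 24·x - 48·x^2 - 64·x^3)·Dx + (-8 - 4·x - 8·x^2)·Dx^2 + (-1 - 6·x - 12·x^2 - 16·x^3)·Dx^3  (order 3).
h: a_k = -12, 12, -24, 120, -424, 1512, …
ICs: h(0) = -12, h′(0) = 12, h′′(0) = -48.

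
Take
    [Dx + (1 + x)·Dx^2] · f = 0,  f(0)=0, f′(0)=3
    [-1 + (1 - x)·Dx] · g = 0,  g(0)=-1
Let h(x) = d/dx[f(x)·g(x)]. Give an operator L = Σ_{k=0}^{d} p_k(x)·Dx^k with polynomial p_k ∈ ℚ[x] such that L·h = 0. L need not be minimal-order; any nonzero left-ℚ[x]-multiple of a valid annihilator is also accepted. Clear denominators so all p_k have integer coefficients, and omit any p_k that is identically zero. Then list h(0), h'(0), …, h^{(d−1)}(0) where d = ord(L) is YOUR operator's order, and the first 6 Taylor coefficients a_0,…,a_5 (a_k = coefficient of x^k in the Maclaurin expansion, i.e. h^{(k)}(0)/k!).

L = 4 + (1 + 5·x)·Dx + (-1 + x^2)·Dx^2  (order 2).
h: a_k = -3, -3, -15/2, -7, -47/4, -111/10, …
ICs: h(0) = -3, h′(0) = -3.

f: a_k = 0, 3, -3/2, 1, -3/4, 3/5, …
g: a_k = -1, -1, -1, -1, -1, -1, …
Product ⇒ symmetric product L₀, ord ≤ 2.
Differentiate: ansatz ord ≤ ord L₀ ⇒ L.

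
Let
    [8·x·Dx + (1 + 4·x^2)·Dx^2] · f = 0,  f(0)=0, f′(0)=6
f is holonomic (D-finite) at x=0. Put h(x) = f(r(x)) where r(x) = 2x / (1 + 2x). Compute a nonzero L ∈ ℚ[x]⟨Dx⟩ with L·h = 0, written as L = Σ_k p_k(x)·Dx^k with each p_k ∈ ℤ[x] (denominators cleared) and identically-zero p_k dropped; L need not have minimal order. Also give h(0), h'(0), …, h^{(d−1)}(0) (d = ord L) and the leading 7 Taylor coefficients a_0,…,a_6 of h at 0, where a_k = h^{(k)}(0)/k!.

f: a_k = 0, 6, 0, -8, 0, 96/5, 0, …
f∘r: x↦r, Dx↦Dx/r' in L_f ⇒ L₀.
L = (4 + 40·x)·Dx + (1 + 4·x + 20·x^2)·Dx^2  (order 2).
h: a_k = 0, 12, -24, -16, 288, -3648/5, -1408, …
ICs: h(0) = 0, h′(0) = 12.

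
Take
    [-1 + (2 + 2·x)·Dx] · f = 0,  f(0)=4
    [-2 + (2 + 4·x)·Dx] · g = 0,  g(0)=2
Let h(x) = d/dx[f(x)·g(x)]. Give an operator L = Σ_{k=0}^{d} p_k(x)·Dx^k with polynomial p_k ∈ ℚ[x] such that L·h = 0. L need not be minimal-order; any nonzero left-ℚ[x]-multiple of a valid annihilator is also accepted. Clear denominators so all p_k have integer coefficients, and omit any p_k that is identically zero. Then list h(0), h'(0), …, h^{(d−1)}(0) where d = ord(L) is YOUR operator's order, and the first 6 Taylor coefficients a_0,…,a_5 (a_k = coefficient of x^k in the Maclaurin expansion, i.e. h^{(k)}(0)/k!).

f: a_k = 4, 2, -1/2, 1/4, -5/32, 7/64, …
g: a_k = 2, 2, -1, 1, -5/4, 7/4, …
L₀ := L_f ⊗_s L_g (sym. prod.), ord ≤ 1.
Differentiate: ansatz ord ≤ ord L₀ ⇒ L.
L = -1 + (-6 - 26·x - 36·x^2 - 16·x^3)·Dx  (order 1).
h: a_k = 12, -2, 9/2, -37/4, 585/32, -2271/64, …
ICs: h(0) = 12.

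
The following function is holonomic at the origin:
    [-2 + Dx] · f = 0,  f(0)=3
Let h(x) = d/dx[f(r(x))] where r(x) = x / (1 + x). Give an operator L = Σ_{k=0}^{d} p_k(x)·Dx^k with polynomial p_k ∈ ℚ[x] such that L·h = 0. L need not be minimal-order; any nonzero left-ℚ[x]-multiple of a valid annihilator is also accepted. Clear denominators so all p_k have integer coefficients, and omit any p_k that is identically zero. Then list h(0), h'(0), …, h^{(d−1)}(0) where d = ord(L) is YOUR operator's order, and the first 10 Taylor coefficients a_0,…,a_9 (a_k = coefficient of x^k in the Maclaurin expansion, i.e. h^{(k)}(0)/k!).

f: a_k = 3, 6, 6, 4, 2, 4/5, 4/15, 8/105, 2/105, 4/945, …
L₀ from L_f via x↦r, Dx↦r'^{-1}Dx.
Differentiate: ansatz ord ≤ ord L₀ ⇒ L.
L = -2·x + (-1 - 2·x - x^2)·Dx  (order 1).
h: a_k = 6, 0, -6, 8, -6, 8/5, 10/3, -256/35, 142/15, -8992/945, …
ICs: h(0) = 6.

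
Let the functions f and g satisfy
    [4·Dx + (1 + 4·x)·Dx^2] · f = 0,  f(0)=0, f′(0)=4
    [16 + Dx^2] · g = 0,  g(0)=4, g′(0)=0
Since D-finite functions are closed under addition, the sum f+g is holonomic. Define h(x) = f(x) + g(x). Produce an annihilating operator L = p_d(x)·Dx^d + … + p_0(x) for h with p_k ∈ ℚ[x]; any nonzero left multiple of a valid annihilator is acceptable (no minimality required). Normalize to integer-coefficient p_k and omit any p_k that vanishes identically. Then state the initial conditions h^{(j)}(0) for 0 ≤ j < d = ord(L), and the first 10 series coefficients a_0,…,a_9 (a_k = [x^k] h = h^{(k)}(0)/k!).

f: a_k = 0, 4, -8, 64/3, -64, 1024/5, -2048/3, 16384/7, -8192, 262144/9, …
g: a_k = 4, 0, -32, 0, 128/3, 0, -1024/45, 0, 2048/315, 0, …
Weyl lclm of L_f,L_g ⇒ L₀ (ord ≤ 4).
L = (448 + 512·x + 1024·x^2)·Dx + (48 + 320·x + 768·x^2 + 1024·x^3)·Dx^2 + (28 + 32·x + 64·x^2)·Dx^3 + (3 + 20·x + 48·x^2 + 64·x^3)·Dx^4  (order 4).
h: a_k = 4, 4, -40, 64/3, -64/3, 1024/5, -31744/45, 16384/7, -2578432/315, 262144/9, …
ICs: h(0) = 4, h′(0) = 4, h′′(0) = -80, h′′′(0) = 128.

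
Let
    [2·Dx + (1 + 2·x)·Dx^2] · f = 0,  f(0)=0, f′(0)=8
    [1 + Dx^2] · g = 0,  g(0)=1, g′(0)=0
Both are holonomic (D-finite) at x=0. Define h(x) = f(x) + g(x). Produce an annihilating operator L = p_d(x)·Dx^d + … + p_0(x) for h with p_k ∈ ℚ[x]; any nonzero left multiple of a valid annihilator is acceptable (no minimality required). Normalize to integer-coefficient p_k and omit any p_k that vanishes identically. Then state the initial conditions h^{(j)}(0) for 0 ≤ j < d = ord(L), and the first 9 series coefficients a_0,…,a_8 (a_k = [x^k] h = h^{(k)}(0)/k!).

f: a_k = 0, 8, -8, 32/3, -16, 128/5, -128/3, 512/7, -128, …
g: a_k = 1, 0, -1/2, 0, 1/24, 0, -1/720, 0, 1/40320, …
f+g: L₀ = lclm(L_f,L_g), ord ≤ 2+2.
L = (50 + 8·x + 8·x^2)·Dx + (9 + 22·x + 12·x^2 + 8·x^3)·Dx^2 + (50 + 8·x + 8·x^2)·Dx^3 + (9 + 22·x + 12·x^2 + 8·x^3)·Dx^4  (order 4).
h: a_k = 1, 8, -17/2, 32/3, -383/24, 128/5, -30721/720, 512/7, -5160959/40320, …
ICs: h(0) = 1, h′(0) = 8, h′′(0) = -17, h′′′(0) = 64.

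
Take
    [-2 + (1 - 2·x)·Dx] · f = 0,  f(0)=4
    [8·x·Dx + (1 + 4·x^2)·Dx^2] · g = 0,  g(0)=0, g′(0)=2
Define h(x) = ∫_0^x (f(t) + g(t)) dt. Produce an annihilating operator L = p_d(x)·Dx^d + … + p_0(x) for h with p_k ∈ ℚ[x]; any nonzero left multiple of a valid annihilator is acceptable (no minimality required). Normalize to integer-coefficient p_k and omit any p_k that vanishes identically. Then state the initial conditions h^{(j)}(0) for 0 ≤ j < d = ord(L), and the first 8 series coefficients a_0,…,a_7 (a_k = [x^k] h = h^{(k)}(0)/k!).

L = (-8 + 64·x + 96·x^2)·Dx^2 + (8 - 8·x + 32·x^2 + 96·x^3)·Dx^3 + (-1 + 16·x^4)·Dx^4  (order 4).
h: a_k = 0, 4, 5, 16/3, 22/3, 64/5, 112/5, 256/7, …
ICs: h(0) = 0, h′(0) = 4, h′′(0) = 10, h′′′(0) = 32.

f: a_k = 4, 8, 16, 32, 64, 128, 256, 512, …
g: a_k = 0, 2, 0, -8/3, 0, 32/5, 0, -128/7, …
L₀ := lclm(L_f,L_g); ord L₀ ≤ 1+2.
∫: right-multiply L₀ by Dx.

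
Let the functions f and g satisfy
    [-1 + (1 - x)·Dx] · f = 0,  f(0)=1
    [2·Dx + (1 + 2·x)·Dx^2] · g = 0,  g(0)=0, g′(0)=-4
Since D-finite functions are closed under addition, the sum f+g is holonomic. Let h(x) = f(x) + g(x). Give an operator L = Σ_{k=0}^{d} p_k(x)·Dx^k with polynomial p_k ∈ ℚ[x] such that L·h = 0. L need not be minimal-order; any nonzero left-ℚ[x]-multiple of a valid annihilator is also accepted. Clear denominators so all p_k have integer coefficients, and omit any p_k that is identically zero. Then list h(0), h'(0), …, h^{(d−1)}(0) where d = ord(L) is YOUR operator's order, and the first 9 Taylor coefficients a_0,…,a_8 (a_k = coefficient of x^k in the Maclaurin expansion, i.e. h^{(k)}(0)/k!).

f: a_k = 1, 1, 1, 1, 1, 1, 1, 1, 1, …
g: a_k = 0, -4, 4, -16/3, 8, -64/5, 64/3, -256/7, 64, …
L₀ := lclm(L_f,L_g); ord L₀ ≤ 1+2.
L = (14 + 4·x)·Dx + (-1 + 20·x + 8·x^2)·Dx^2 + (-2 - 3·x + 3·x^2 + 2·x^3)·Dx^3  (order 3).
h: a_k = 1, -3, 5, -13/3, 9, -59/5, 67/3, -249/7, 65, …
ICs: h(0) = 1, h′(0) = -3, h′′(0) = 10.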